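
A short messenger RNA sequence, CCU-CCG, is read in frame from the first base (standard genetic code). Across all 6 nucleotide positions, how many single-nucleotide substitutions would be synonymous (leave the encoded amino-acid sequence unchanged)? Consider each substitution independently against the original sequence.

6

Codon 1 (CCU, Pro): 3 synonymous substitutions.
Codon 2 (CCG, Pro): 3 synonymous substitutions.
Total: 3 + 3 = 6.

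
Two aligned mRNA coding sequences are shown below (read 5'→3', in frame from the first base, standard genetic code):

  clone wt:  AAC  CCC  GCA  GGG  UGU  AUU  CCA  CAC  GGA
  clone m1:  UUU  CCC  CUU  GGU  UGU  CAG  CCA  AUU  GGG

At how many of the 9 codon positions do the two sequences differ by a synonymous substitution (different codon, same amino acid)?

2

Codon 1: AAC Asn / UUU Phe — nonsynonymous.
Codon 2: CCC Pro / CCC Pro — identical.
Codon 3: GCA Ala / CUU Leu — nonsynonymous.
Codon 4: GGG Gly / GGU Gly — synonymous.
Codon 5: UGU Cys / UGU Cys — identical.
Codon 6: AUU Ile / CAG Gln — nonsynonymous.
Codon 7: CCA Pro / CCA Pro — identical.
Codon 8: CAC His / AUU Ile — nonsynonymous.
Codon 9: GGA Gly / GGG Gly — synonymous.
Synonymous differences: 2.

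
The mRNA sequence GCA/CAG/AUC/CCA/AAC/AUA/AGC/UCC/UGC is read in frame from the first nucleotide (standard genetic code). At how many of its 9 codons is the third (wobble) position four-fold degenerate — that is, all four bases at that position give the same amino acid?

3

Codon 1 GCA (Ala): third position 4-fold.
Codon 2 CAG (Gln): third position 2-fold.
Codon 3 AUC (Ile): third position 3-fold.
Codon 4 CCA (Pro): third position 4-fold.
Codon 5 AAC (Asn): third position 2-fold.
Codon 6 AUA (Ile): third position 3-fold.
Codon 7 AGC (Ser): third position 2-fold.
Codon 8 UCC (Ser): third position 4-fold.
Codon 9 UGC (Cys): third position 2-fold.
Four-fold degenerate third positions: 3.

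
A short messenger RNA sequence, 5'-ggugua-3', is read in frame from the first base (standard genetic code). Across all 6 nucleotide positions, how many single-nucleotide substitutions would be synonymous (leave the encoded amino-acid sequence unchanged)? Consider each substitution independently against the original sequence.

Codon 1 (GGU, Gly): 3 synonymous substitutions.
Codon 2 (GUA, Val): 3 synonymous substitutions.
Total: 3 + 3 = 6.

6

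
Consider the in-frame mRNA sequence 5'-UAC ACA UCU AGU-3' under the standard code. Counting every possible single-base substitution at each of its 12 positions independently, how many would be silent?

8

Codon 1 (UAC, Tyr): 1 synonymous substitution.
Codon 2 (ACA, Thr): 3 synonymous substitutions.
Codon 3 (UCU, Ser): 3 synonymous substitutions.
Codon 4 (AGU, Ser): 1 synonymous substitution.
Total: 1 + 3 + 3 + 1 = 8.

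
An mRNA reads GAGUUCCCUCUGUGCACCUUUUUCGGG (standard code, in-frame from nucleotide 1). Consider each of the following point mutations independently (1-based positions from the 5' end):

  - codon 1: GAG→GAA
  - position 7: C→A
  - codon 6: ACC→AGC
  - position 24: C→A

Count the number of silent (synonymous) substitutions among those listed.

1

Codon 1: GAG (Glu) → GAA (Glu) — synonymous.
Codon 3: CCU (Pro) → ACU (Thr) — missense.
Codon 6: ACC (Thr) → AGC (Ser) — missense.
Codon 8: UUC (Phe) → UUA (Leu) — missense.
Synonymous: 1 of 4.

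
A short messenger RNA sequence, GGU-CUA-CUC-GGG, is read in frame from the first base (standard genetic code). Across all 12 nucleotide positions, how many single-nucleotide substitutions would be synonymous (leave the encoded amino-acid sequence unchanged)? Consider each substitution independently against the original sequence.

Codon 1 (GGU, Gly): 3 synonymous substitutions.
Codon 2 (CUA, Leu): 4 synonymous substitutions.
Codon 3 (CUC, Leu): 3 synonymous substitutions.
Codon 4 (GGG, Gly): 3 synonymous substitutions.
Total: 3 + 4 + 3 + 3 = 13.

13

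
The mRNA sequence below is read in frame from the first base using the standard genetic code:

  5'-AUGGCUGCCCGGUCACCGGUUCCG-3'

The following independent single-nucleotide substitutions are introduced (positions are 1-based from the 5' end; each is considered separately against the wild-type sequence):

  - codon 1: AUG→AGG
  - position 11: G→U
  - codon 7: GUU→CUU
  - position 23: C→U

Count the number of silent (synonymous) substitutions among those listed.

0

Codon 1: AUG (Met) → AGG (Arg) — missense.
Codon 4: CGG (Arg) → CUG (Leu) — missense.
Codon 7: GUU (Val) → CUU (Leu) — missense.
Codon 8: CCG (Pro) → CUG (Leu) — missense.
Synonymous: 0 of 4.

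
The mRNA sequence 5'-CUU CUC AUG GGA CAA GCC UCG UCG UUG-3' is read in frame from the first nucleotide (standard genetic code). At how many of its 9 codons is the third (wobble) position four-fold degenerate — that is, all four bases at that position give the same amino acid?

6

Codon 1 CUU (Leu): third position 4-fold.
Codon 2 CUC (Leu): third position 4-fold.
Codon 3 AUG (Met): third position 1-fold.
Codon 4 GGA (Gly): third position 4-fold.
Codon 5 CAA (Gln): third position 2-fold.
Codon 6 GCC (Ala): third position 4-fold.
Codon 7 UCG (Ser): third position 4-fold.
Codon 8 UCG (Ser): third position 4-fold.
Codon 9 UUG (Leu): third position 2-fold.
Four-fold degenerate third positions: 6.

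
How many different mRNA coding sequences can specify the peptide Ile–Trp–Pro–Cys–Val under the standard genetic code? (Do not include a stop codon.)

96

Ile: 3 codons.
Trp: 1 codon.
Pro: 4 codons.
Cys: 2 codons.
Val: 4 codons.
3 × 1 × 4 × 2 × 4 = 96.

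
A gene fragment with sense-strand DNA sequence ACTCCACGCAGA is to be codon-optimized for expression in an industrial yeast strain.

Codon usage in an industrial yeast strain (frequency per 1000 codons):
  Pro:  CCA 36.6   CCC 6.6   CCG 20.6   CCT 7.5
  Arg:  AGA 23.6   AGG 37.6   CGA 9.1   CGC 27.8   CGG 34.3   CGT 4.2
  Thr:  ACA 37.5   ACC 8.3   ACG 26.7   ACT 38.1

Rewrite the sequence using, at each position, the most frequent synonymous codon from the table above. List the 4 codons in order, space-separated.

ACT CCA AGG AGG

Codon 1 (Thr): best is ACT at 38.1.
Codon 2 (Pro): best is CCA at 36.6.
Codon 3 (Arg): best is AGG at 37.6.
Codon 4 (Arg): best is AGG at 37.6.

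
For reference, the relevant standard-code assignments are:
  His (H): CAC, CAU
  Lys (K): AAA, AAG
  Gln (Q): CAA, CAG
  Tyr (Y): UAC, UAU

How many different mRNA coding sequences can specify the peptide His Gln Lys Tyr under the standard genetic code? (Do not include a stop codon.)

16

His: 2 codons.
Gln: 2 codons.
Lys: 2 codons.
Tyr: 2 codons.
2 × 2 × 2 × 2 = 16.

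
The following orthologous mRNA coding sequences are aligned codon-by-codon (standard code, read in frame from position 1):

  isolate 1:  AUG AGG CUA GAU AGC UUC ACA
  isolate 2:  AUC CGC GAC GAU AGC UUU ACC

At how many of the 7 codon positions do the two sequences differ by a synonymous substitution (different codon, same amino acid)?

Codon 1: AUG Met / AUC Ile — nonsynonymous.
Codon 2: AGG Arg / CGC Arg — synonymous.
Codon 3: CUA Leu / GAC Asp — nonsynonymous.
Codon 4: GAU Asp / GAU Asp — identical.
Codon 5: AGC Ser / AGC Ser — identical.
Codon 6: UUC Phe / UUU Phe — synonymous.
Codon 7: ACA Thr / ACC Thr — synonymous.
Synonymous differences: 3.

3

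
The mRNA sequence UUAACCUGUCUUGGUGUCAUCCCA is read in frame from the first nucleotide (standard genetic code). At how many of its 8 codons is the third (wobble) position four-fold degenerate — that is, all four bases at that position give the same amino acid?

5

Codon 1 UUA (Leu): third position 2-fold.
Codon 2 ACC (Thr): third position 4-fold.
Codon 3 UGU (Cys): third position 2-fold.
Codon 4 CUU (Leu): third position 4-fold.
Codon 5 GGU (Gly): third position 4-fold.
Codon 6 GUC (Val): third position 4-fold.
Codon 7 AUC (Ile): third position 3-fold.
Codon 8 CCA (Pro): third position 4-fold.
Four-fold degenerate third positions: 5.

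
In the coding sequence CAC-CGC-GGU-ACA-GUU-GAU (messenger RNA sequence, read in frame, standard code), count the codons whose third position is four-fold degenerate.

Codon 1 CAC (His): third position 2-fold.
Codon 2 CGC (Arg): third position 4-fold.
Codon 3 GGU (Gly): third position 4-fold.
Codon 4 ACA (Thr): third position 4-fold.
Codon 5 GUU (Val): third position 4-fold.
Codon 6 GAU (Asp): third position 2-fold.
Four-fold degenerate third positions: 4.

4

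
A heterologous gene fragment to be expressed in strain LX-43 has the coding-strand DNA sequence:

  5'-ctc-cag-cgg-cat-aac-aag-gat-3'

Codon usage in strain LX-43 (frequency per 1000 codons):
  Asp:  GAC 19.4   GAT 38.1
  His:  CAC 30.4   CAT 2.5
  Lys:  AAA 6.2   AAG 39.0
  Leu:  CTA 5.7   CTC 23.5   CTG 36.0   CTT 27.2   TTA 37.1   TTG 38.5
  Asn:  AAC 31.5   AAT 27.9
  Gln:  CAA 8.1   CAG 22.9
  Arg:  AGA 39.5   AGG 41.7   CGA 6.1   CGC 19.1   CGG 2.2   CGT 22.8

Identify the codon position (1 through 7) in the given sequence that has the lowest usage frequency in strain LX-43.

3

Codon 1 CTC (Leu): 23.5 per 1000.
Codon 2 CAG (Gln): 22.9 per 1000.
Codon 3 CGG (Arg): 2.2 per 1000.
Codon 4 CAT (His): 2.5 per 1000.
Codon 5 AAC (Asn): 31.5 per 1000.
Codon 6 AAG (Lys): 39.0 per 1000.
Codon 7 GAT (Asp): 38.1 per 1000.
Lowest frequency is 2.2 at codon 3.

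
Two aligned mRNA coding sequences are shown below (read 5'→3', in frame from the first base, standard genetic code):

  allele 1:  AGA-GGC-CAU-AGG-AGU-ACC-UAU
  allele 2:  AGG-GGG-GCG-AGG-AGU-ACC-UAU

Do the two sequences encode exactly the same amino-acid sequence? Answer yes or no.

no

Codon 1: AGA Arg / AGG Arg — synonymous.
Codon 2: GGC Gly / GGG Gly — synonymous.
Codon 3: CAU His / GCG Ala — nonsynonymous.
Codon 4: AGG Arg / AGG Arg — identical.
Codon 5: AGU Ser / AGU Ser — identical.
Codon 6: ACC Thr / ACC Thr — identical.
Codon 7: UAU Tyr / UAU Tyr — identical.
Nonsynonymous differences: 1 → different protein.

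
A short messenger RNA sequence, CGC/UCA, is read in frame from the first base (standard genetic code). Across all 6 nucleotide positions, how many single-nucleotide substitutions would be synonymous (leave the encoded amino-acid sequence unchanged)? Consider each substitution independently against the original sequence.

Codon 1 (CGC, Arg): 3 synonymous substitutions.
Codon 2 (UCA, Ser): 3 synonymous substitutions.
Total: 3 + 3 = 6.

6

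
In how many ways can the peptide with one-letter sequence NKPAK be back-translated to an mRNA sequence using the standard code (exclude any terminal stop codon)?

128

Asn: 2 codons.
Lys: 2 codons.
Pro: 4 codons.
Ala: 4 codons.
Lys: 2 codons.
2 × 2 × 4 × 4 × 2 = 128.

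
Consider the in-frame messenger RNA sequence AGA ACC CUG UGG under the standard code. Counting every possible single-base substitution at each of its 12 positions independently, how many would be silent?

Codon 1 (AGA, Arg): 2 synonymous substitutions.
Codon 2 (ACC, Thr): 3 synonymous substitutions.
Codon 3 (CUG, Leu): 4 synonymous substitutions.
Codon 4 (UGG, Trp): 0 synonymous substitutions.
Total: 2 + 3 + 4 + 0 = 9.

9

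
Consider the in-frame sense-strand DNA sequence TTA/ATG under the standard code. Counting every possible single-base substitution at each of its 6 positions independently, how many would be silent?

Codon 1 (TTA, Leu): 2 synonymous substitutions.
Codon 2 (ATG, Met): 0 synonymous substitutions.
Total: 2 + 0 = 2.

2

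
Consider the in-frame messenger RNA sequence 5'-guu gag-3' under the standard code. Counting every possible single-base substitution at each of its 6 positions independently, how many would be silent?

4

Codon 1 (GUU, Val): 3 synonymous substitutions.
Codon 2 (GAG, Glu): 1 synonymous substitution.
Total: 3 + 1 = 4.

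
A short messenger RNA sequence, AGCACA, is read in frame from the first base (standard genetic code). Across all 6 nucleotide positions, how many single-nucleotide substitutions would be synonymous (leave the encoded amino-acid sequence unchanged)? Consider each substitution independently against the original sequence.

Codon 1 (AGC, Ser): 1 synonymous substitution.
Codon 2 (ACA, Thr): 3 synonymous substitutions.
Total: 1 + 3 = 4.

4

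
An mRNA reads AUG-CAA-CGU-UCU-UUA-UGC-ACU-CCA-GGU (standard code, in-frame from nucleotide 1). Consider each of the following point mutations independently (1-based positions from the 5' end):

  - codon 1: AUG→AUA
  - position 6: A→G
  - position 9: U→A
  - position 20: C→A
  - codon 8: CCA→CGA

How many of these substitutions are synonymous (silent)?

2

Codon 1: AUG (Met) → AUA (Ile) — missense.
Codon 2: CAA (Gln) → CAG (Gln) — synonymous.
Codon 3: CGU (Arg) → CGA (Arg) — synonymous.
Codon 7: ACU (Thr) → AAU (Asn) — missense.
Codon 8: CCA (Pro) → CGA (Arg) — missense.
Synonymous: 2 of 5.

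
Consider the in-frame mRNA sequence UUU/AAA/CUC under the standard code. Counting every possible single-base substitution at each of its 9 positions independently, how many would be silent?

5

Codon 1 (UUU, Phe): 1 synonymous substitution.
Codon 2 (AAA, Lys): 1 synonymous substitution.
Codon 3 (CUC, Leu): 3 synonymous substitutions.
Total: 1 + 1 + 3 = 5.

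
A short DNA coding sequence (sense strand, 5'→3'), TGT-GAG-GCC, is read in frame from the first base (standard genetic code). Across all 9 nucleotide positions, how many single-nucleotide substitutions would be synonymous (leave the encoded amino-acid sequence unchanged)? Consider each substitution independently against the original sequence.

Codon 1 (TGT, Cys): 1 synonymous substitution.
Codon 2 (GAG, Glu): 1 synonymous substitution.
Codon 3 (GCC, Ala): 3 synonymous substitutions.
Total: 1 + 1 + 3 = 5.

5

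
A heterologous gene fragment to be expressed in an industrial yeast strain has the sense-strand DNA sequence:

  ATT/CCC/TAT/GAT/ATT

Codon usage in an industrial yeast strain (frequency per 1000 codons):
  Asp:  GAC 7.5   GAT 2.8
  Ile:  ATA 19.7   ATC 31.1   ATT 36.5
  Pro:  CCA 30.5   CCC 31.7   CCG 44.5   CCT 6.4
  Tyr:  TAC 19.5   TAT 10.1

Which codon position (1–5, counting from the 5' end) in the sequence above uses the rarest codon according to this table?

4

Codon 1 ATT (Ile): 36.5 per 1000.
Codon 2 CCC (Pro): 31.7 per 1000.
Codon 3 TAT (Tyr): 10.1 per 1000.
Codon 4 GAT (Asp): 2.8 per 1000.
Codon 5 ATT (Ile): 36.5 per 1000.
Lowest frequency is 2.8 at codon 4.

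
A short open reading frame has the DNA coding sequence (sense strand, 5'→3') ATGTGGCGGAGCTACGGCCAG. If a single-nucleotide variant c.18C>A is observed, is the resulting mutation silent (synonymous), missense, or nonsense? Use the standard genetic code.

silent

Position 18 falls in codon 6: GGC → Gly.
After the substitution the codon is GGA → Gly.
Both encode Gly, so the change is synonymous.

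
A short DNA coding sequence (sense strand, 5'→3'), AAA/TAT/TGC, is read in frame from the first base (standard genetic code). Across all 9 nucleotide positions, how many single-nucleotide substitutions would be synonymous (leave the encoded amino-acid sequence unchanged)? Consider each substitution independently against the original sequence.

3

Codon 1 (AAA, Lys): 1 synonymous substitution.
Codon 2 (TAT, Tyr): 1 synonymous substitution.
Codon 3 (TGC, Cys): 1 synonymous substitution.
Total: 1 + 1 + 1 = 3.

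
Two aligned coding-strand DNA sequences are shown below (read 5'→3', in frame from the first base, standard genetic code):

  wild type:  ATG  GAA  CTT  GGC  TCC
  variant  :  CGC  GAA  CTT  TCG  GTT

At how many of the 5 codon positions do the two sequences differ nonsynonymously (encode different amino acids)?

3

Codon 1: ATG Met / CGC Arg — nonsynonymous.
Codon 2: GAA Glu / GAA Glu — identical.
Codon 3: CTT Leu / CTT Leu — identical.
Codon 4: GGC Gly / TCG Ser — nonsynonymous.
Codon 5: TCC Ser / GTT Val — nonsynonymous.
Nonsynonymous differences: 3.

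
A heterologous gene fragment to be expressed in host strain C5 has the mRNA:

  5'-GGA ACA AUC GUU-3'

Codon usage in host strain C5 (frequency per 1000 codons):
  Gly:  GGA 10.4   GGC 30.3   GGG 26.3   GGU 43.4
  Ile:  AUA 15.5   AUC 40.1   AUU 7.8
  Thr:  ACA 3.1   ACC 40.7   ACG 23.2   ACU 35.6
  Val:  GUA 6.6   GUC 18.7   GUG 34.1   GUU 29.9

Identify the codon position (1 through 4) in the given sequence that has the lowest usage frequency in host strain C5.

Codon 1 GGA (Gly): 10.4 per 1000.
Codon 2 ACA (Thr): 3.1 per 1000.
Codon 3 AUC (Ile): 40.1 per 1000.
Codon 4 GUU (Val): 29.9 per 1000.
Lowest frequency is 3.1 at codon 2.

2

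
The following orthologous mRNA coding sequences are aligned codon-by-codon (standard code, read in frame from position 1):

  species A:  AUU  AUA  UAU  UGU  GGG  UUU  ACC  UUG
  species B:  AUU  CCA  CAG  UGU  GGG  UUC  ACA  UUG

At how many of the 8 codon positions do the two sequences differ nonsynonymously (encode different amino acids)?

2

Codon 1: AUU Ile / AUU Ile — identical.
Codon 2: AUA Ile / CCA Pro — nonsynonymous.
Codon 3: UAU Tyr / CAG Gln — nonsynonymous.
Codon 4: UGU Cys / UGU Cys — identical.
Codon 5: GGG Gly / GGG Gly — identical.
Codon 6: UUU Phe / UUC Phe — synonymous.
Codon 7: ACC Thr / ACA Thr — synonymous.
Codon 8: UUG Leu / UUG Leu — identical.
Nonsynonymous differences: 2.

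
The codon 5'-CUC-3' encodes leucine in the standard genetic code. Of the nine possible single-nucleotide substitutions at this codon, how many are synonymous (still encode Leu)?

Position 1: none → 0 synonymous.
Position 2: none → 0 synonymous.
Position 3: CUU, CUA, CUG → 3 synonymous.
Total: 0 + 0 + 3 = 3.

3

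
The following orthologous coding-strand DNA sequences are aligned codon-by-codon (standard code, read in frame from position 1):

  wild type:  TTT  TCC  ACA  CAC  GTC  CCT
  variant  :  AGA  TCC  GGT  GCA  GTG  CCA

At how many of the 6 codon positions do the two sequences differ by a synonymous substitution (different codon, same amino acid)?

Codon 1: TTT Phe / AGA Arg — nonsynonymous.
Codon 2: TCC Ser / TCC Ser — identical.
Codon 3: ACA Thr / GGT Gly — nonsynonymous.
Codon 4: CAC His / GCA Ala — nonsynonymous.
Codon 5: GTC Val / GTG Val — synonymous.
Codon 6: CCT Pro / CCA Pro — synonymous.
Synonymous differences: 2.

2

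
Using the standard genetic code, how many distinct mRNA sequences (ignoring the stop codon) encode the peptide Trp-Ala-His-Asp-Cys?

Trp: 1 codon.
Ala: 4 codons.
His: 2 codons.
Asp: 2 codons.
Cys: 2 codons.
1 × 4 × 2 × 2 × 2 = 32.

32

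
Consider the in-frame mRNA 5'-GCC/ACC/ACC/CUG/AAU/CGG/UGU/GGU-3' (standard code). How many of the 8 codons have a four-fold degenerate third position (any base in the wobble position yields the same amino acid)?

6

Codon 1 GCC (Ala): third position 4-fold.
Codon 2 ACC (Thr): third position 4-fold.
Codon 3 ACC (Thr): third position 4-fold.
Codon 4 CUG (Leu): third position 4-fold.
Codon 5 AAU (Asn): third position 2-fold.
Codon 6 CGG (Arg): third position 4-fold.
Codon 7 UGU (Cys): third position 2-fold.
Codon 8 GGU (Gly): third position 4-fold.
Four-fold degenerate third positions: 6.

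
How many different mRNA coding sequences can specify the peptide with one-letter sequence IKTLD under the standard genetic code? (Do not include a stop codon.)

288

Ile: 3 codons.
Lys: 2 codons.
Thr: 4 codons.
Leu: 6 codons.
Asp: 2 codons.
3 × 2 × 4 × 6 × 2 = 288.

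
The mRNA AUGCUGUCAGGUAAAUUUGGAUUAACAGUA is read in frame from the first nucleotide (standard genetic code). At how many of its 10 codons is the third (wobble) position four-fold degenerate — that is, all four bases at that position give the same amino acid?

6

Codon 1 AUG (Met): third position 1-fold.
Codon 2 CUG (Leu): third position 4-fold.
Codon 3 UCA (Ser): third position 4-fold.
Codon 4 GGU (Gly): third position 4-fold.
Codon 5 AAA (Lys): third position 2-fold.
Codon 6 UUU (Phe): third position 2-fold.
Codon 7 GGA (Gly): third position 4-fold.
Codon 8 UUA (Leu): third position 2-fold.
Codon 9 ACA (Thr): third position 4-fold.
Codon 10 GUA (Val): third position 4-fold.
Four-fold degenerate third positions: 6.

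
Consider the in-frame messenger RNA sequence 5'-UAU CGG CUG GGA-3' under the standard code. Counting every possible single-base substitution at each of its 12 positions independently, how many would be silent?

Codon 1 (UAU, Tyr): 1 synonymous substitution.
Codon 2 (CGG, Arg): 4 synonymous substitutions.
Codon 3 (CUG, Leu): 4 synonymous substitutions.
Codon 4 (GGA, Gly): 3 synonymous substitutions.
Total: 1 + 4 + 4 + 3 = 12.

12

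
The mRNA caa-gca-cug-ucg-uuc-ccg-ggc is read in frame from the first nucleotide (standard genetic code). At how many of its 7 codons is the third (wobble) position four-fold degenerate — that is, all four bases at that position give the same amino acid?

5

Codon 1 CAA (Gln): third position 2-fold.
Codon 2 GCA (Ala): third position 4-fold.
Codon 3 CUG (Leu): third position 4-fold.
Codon 4 UCG (Ser): third position 4-fold.
Codon 5 UUC (Phe): third position 2-fold.
Codon 6 CCG (Pro): third position 4-fold.
Codon 7 GGC (Gly): third position 4-fold.
Four-fold degenerate third positions: 5.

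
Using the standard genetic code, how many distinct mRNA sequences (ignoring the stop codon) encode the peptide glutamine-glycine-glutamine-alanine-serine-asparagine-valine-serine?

Gln: 2 codons.
Gly: 4 codons.
Gln: 2 codons.
Ala: 4 codons.
Ser: 6 codons.
Asn: 2 codons.
Val: 4 codons.
Ser: 6 codons.
2 × 4 × 2 × 4 × 6 × 2 × 4 × 6 = 18432.

18432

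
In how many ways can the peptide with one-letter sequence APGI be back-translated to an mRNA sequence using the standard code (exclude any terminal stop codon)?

Ala: 4 codons.
Pro: 4 codons.
Gly: 4 codons.
Ile: 3 codons.
4 × 4 × 4 × 3 = 192.

192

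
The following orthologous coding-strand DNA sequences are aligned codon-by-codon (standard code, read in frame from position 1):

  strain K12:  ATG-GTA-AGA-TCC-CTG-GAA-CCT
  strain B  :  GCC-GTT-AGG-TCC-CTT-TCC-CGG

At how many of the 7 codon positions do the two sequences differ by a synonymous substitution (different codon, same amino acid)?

3

Codon 1: ATG Met / GCC Ala — nonsynonymous.
Codon 2: GTA Val / GTT Val — synonymous.
Codon 3: AGA Arg / AGG Arg — synonymous.
Codon 4: TCC Ser / TCC Ser — identical.
Codon 5: CTG Leu / CTT Leu — synonymous.
Codon 6: GAA Glu / TCC Ser — nonsynonymous.
Codon 7: CCT Pro / CGG Arg — nonsynonymous.
Synonymous differences: 3.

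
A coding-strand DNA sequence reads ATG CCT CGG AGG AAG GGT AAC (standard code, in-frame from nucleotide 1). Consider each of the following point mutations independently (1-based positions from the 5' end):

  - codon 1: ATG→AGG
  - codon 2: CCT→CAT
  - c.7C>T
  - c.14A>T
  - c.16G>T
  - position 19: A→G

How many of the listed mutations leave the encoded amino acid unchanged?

0

Codon 1: ATG (Met) → AGG (Arg) — missense.
Codon 2: CCT (Pro) → CAT (His) — missense.
Codon 3: CGG (Arg) → TGG (Trp) — missense.
Codon 5: AAG (Lys) → ATG (Met) — missense.
Codon 6: GGT (Gly) → TGT (Cys) — missense.
Codon 7: AAC (Asn) → GAC (Asp) — missense.
Synonymous: 0 of 6.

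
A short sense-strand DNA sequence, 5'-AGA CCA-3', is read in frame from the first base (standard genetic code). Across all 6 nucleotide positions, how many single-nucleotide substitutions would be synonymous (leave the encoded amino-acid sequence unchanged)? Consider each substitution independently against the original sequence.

Codon 1 (AGA, Arg): 2 synonymous substitutions.
Codon 2 (CCA, Pro): 3 synonymous substitutions.
Total: 2 + 3 = 5.

5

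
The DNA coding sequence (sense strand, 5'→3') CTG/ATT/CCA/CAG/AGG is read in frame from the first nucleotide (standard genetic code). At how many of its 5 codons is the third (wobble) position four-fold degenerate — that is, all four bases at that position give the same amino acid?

Codon 1 CTG (Leu): third position 4-fold.
Codon 2 ATT (Ile): third position 3-fold.
Codon 3 CCA (Pro): third position 4-fold.
Codon 4 CAG (Gln): third position 2-fold.
Codon 5 AGG (Arg): third position 2-fold.
Four-fold degenerate third positions: 2.

2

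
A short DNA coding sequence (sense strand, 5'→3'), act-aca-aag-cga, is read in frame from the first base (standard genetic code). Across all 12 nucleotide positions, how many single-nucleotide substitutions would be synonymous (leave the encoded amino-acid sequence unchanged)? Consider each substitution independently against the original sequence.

Codon 1 (ACT, Thr): 3 synonymous substitutions.
Codon 2 (ACA, Thr): 3 synonymous substitutions.
Codon 3 (AAG, Lys): 1 synonymous substitution.
Codon 4 (CGA, Arg): 4 synonymous substitutions.
Total: 3 + 3 + 1 + 4 = 11.

11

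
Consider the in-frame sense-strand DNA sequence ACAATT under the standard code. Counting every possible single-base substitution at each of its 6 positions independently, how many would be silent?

5

Codon 1 (ACA, Thr): 3 synonymous substitutions.
Codon 2 (ATT, Ile): 2 synonymous substitutions.
Total: 3 + 2 = 5.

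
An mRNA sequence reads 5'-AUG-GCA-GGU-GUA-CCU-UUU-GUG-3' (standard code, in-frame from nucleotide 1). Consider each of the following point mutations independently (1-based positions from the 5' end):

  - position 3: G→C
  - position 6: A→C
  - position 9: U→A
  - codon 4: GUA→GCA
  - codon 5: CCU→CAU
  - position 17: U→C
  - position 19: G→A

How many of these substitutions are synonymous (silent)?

Codon 1: AUG (Met) → AUC (Ile) — missense.
Codon 2: GCA (Ala) → GCC (Ala) — synonymous.
Codon 3: GGU (Gly) → GGA (Gly) — synonymous.
Codon 4: GUA (Val) → GCA (Ala) — missense.
Codon 5: CCU (Pro) → CAU (His) — missense.
Codon 6: UUU (Phe) → UCU (Ser) — missense.
Codon 7: GUG (Val) → AUG (Met) — missense.
Synonymous: 2 of 7.

2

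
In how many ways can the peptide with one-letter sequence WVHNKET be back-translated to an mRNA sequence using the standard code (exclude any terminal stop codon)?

256

Trp: 1 codon.
Val: 4 codons.
His: 2 codons.
Asn: 2 codons.
Lys: 2 codons.
Glu: 2 codons.
Thr: 4 codons.
1 × 4 × 2 × 2 × 2 × 2 × 4 = 256.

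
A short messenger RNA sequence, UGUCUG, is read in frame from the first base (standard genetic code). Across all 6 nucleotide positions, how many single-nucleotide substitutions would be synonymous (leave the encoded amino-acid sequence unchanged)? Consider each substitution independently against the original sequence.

Codon 1 (UGU, Cys): 1 synonymous substitution.
Codon 2 (CUG, Leu): 4 synonymous substitutions.
Total: 1 + 4 = 5.

5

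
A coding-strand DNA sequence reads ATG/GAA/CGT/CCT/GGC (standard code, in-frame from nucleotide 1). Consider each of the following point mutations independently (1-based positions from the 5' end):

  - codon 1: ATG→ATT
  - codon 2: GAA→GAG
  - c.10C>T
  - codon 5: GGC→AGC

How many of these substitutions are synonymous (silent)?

1

Codon 1: ATG (Met) → ATT (Ile) — missense.
Codon 2: GAA (Glu) → GAG (Glu) — synonymous.
Codon 4: CCT (Pro) → TCT (Ser) — missense.
Codon 5: GGC (Gly) → AGC (Ser) — missense.
Synonymous: 1 of 4.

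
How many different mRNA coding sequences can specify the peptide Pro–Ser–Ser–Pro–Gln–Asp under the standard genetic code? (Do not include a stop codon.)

2304

Pro: 4 codons.
Ser: 6 codons.
Ser: 6 codons.
Pro: 4 codons.
Gln: 2 codons.
Asp: 2 codons.
4 × 6 × 6 × 4 × 2 × 2 = 2304.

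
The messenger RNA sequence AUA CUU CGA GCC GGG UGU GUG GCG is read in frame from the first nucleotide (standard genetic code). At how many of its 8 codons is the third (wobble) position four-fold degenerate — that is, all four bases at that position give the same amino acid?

6

Codon 1 AUA (Ile): third position 3-fold.
Codon 2 CUU (Leu): third position 4-fold.
Codon 3 CGA (Arg): third position 4-fold.
Codon 4 GCC (Ala): third position 4-fold.
Codon 5 GGG (Gly): third position 4-fold.
Codon 6 UGU (Cys): third position 2-fold.
Codon 7 GUG (Val): third position 4-fold.
Codon 8 GCG (Ala): third position 4-fold.
Four-fold degenerate third positions: 6.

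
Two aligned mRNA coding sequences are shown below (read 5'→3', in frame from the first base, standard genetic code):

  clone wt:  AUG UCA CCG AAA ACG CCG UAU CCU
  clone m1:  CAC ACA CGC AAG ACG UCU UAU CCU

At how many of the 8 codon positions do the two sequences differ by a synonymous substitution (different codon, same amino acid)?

Codon 1: AUG Met / CAC His — nonsynonymous.
Codon 2: UCA Ser / ACA Thr — nonsynonymous.
Codon 3: CCG Pro / CGC Arg — nonsynonymous.
Codon 4: AAA Lys / AAG Lys — synonymous.
Codon 5: ACG Thr / ACG Thr — identical.
Codon 6: CCG Pro / UCU Ser — nonsynonymous.
Codon 7: UAU Tyr / UAU Tyr — identical.
Codon 8: CCU Pro / CCU Pro — identical.
Synonymous differences: 1.

1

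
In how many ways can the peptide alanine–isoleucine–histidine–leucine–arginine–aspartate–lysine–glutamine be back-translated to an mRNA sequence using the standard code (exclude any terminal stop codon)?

6912

Ala: 4 codons.
Ile: 3 codons.
His: 2 codons.
Leu: 6 codons.
Arg: 6 codons.
Asp: 2 codons.
Lys: 2 codons.
Gln: 2 codons.
4 × 3 × 2 × 6 × 6 × 2 × 2 × 2 = 6912.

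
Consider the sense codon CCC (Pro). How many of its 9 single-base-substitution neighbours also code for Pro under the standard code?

3

Position 1: none → 0 synonymous.
Position 2: none → 0 synonymous.
Position 3: CCU, CCA, CCG → 3 synonymous.
Total: 0 + 0 + 3 = 3.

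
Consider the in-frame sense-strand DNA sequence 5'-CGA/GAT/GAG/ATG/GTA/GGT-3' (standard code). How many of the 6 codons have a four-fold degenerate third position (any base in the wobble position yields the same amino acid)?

Codon 1 CGA (Arg): third position 4-fold.
Codon 2 GAT (Asp): third position 2-fold.
Codon 3 GAG (Glu): third position 2-fold.
Codon 4 ATG (Met): third position 1-fold.
Codon 5 GTA (Val): third position 4-fold.
Codon 6 GGT (Gly): third position 4-fold.
Four-fold degenerate third positions: 3.

3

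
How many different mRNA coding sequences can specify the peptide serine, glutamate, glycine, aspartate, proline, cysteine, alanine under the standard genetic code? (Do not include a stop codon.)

3072

Ser: 6 codons.
Glu: 2 codons.
Gly: 4 codons.
Asp: 2 codons.
Pro: 4 codons.
Cys: 2 codons.
Ala: 4 codons.
6 × 2 × 4 × 2 × 4 × 2 × 4 = 3072.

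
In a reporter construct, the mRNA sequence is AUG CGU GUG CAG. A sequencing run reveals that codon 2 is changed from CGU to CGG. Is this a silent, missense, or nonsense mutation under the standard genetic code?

silent

Position 6 falls in codon 2: CGU → Arg.
After the substitution the codon is CGG → Arg.
Both encode Arg, so the change is synonymous.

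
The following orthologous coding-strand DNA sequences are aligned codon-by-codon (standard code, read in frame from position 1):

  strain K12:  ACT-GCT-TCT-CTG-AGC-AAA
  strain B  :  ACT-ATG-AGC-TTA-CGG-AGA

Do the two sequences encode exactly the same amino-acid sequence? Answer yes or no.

Codon 1: ACT Thr / ACT Thr — identical.
Codon 2: GCT Ala / ATG Met — nonsynonymous.
Codon 3: TCT Ser / AGC Ser — synonymous.
Codon 4: CTG Leu / TTA Leu — synonymous.
Codon 5: AGC Ser / CGG Arg — nonsynonymous.
Codon 6: AAA Lys / AGA Arg — nonsynonymous.
Nonsynonymous differences: 3 → different protein.

no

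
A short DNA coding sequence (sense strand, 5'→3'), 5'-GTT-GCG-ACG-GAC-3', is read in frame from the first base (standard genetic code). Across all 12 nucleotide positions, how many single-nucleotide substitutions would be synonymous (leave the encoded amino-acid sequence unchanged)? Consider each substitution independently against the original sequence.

Codon 1 (GTT, Val): 3 synonymous substitutions.
Codon 2 (GCG, Ala): 3 synonymous substitutions.
Codon 3 (ACG, Thr): 3 synonymous substitutions.
Codon 4 (GAC, Asp): 1 synonymous substitution.
Total: 3 + 3 + 3 + 1 = 10.

10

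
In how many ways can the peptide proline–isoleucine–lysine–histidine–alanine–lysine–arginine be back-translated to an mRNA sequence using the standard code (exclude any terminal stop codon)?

2304

Pro: 4 codons.
Ile: 3 codons.
Lys: 2 codons.
His: 2 codons.
Ala: 4 codons.
Lys: 2 codons.
Arg: 6 codons.
4 × 3 × 2 × 2 × 4 × 2 × 6 = 2304.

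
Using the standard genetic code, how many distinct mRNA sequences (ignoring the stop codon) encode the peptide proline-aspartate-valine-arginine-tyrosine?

Pro: 4 codons.
Asp: 2 codons.
Val: 4 codons.
Arg: 6 codons.
Tyr: 2 codons.
4 × 2 × 4 × 6 × 2 = 384.

384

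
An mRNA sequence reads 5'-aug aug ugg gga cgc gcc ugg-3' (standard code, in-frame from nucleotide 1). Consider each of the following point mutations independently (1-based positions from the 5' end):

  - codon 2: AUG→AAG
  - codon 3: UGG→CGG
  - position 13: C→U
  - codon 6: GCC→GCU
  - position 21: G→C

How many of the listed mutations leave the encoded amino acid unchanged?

Codon 2: AUG (Met) → AAG (Lys) — missense.
Codon 3: UGG (Trp) → CGG (Arg) — missense.
Codon 5: CGC (Arg) → UGC (Cys) — missense.
Codon 6: GCC (Ala) → GCU (Ala) — synonymous.
Codon 7: UGG (Trp) → UGC (Cys) — missense.
Synonymous: 1 of 5.

1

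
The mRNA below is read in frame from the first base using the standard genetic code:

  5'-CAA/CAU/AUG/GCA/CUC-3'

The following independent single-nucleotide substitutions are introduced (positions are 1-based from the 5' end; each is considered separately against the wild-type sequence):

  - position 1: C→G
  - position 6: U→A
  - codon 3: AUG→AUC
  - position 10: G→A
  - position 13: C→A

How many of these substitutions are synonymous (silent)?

Codon 1: CAA (Gln) → GAA (Glu) — missense.
Codon 2: CAU (His) → CAA (Gln) — missense.
Codon 3: AUG (Met) → AUC (Ile) — missense.
Codon 4: GCA (Ala) → ACA (Thr) — missense.
Codon 5: CUC (Leu) → AUC (Ile) — missense.
Synonymous: 0 of 5.

0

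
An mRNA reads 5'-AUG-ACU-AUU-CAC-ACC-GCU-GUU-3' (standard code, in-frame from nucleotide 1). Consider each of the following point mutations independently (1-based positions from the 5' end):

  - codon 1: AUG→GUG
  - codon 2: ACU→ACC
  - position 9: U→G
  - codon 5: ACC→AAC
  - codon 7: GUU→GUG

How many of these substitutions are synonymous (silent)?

2

Codon 1: AUG (Met) → GUG (Val) — missense.
Codon 2: ACU (Thr) → ACC (Thr) — synonymous.
Codon 3: AUU (Ile) → AUG (Met) — missense.
Codon 5: ACC (Thr) → AAC (Asn) — missense.
Codon 7: GUU (Val) → GUG (Val) — synonymous.
Synonymous: 2 of 5.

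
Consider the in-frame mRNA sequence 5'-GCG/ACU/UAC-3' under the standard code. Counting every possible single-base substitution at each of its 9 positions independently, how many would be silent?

Codon 1 (GCG, Ala): 3 synonymous substitutions.
Codon 2 (ACU, Thr): 3 synonymous substitutions.
Codon 3 (UAC, Tyr): 1 synonymous substitution.
Total: 3 + 3 + 1 = 7.

7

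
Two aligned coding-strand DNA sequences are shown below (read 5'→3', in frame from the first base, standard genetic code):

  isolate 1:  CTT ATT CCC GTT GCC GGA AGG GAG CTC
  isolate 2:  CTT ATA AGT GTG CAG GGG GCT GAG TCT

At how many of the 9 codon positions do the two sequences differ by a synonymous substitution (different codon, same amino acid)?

Codon 1: CTT Leu / CTT Leu — identical.
Codon 2: ATT Ile / ATA Ile — synonymous.
Codon 3: CCC Pro / AGT Ser — nonsynonymous.
Codon 4: GTT Val / GTG Val — synonymous.
Codon 5: GCC Ala / CAG Gln — nonsynonymous.
Codon 6: GGA Gly / GGG Gly — synonymous.
Codon 7: AGG Arg / GCT Ala — nonsynonymous.
Codon 8: GAG Glu / GAG Glu — identical.
Codon 9: CTC Leu / TCT Ser — nonsynonymous.
Synonymous differences: 3.

3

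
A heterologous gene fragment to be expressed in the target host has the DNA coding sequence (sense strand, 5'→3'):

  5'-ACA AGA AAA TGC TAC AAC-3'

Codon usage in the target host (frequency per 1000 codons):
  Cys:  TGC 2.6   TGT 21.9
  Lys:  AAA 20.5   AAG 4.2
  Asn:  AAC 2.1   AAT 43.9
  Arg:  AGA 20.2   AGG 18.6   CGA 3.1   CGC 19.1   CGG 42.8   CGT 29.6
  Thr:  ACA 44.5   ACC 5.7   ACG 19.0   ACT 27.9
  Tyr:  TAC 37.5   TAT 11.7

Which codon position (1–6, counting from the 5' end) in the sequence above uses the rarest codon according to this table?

6

Codon 1 ACA (Thr): 44.5 per 1000.
Codon 2 AGA (Arg): 20.2 per 1000.
Codon 3 AAA (Lys): 20.5 per 1000.
Codon 4 TGC (Cys): 2.6 per 1000.
Codon 5 TAC (Tyr): 37.5 per 1000.
Codon 6 AAC (Asn): 2.1 per 1000.
Lowest frequency is 2.1 at codon 6.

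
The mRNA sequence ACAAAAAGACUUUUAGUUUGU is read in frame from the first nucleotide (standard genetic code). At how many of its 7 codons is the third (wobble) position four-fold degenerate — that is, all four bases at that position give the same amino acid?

3

Codon 1 ACA (Thr): third position 4-fold.
Codon 2 AAA (Lys): third position 2-fold.
Codon 3 AGA (Arg): third position 2-fold.
Codon 4 CUU (Leu): third position 4-fold.
Codon 5 UUA (Leu): third position 2-fold.
Codon 6 GUU (Val): third position 4-fold.
Codon 7 UGU (Cys): third position 2-fold.
Four-fold degenerate third positions: 3.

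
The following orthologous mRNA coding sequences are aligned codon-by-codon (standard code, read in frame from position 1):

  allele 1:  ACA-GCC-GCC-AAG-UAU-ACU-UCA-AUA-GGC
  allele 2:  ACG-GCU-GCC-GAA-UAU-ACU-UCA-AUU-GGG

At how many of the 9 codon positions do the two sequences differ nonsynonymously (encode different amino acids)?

1

Codon 1: ACA Thr / ACG Thr — synonymous.
Codon 2: GCC Ala / GCU Ala — synonymous.
Codon 3: GCC Ala / GCC Ala — identical.
Codon 4: AAG Lys / GAA Glu — nonsynonymous.
Codon 5: UAU Tyr / UAU Tyr — identical.
Codon 6: ACU Thr / ACU Thr — identical.
Codon 7: UCA Ser / UCA Ser — identical.
Codon 8: AUA Ile / AUU Ile — synonymous.
Codon 9: GGC Gly / GGG Gly — synonymous.
Nonsynonymous differences: 1.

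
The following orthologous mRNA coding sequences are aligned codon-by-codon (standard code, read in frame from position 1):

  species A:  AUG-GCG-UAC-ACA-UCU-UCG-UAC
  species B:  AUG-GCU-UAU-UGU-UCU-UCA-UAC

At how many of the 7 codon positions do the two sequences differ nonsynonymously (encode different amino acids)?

1

Codon 1: AUG Met / AUG Met — identical.
Codon 2: GCG Ala / GCU Ala — synonymous.
Codon 3: UAC Tyr / UAU Tyr — synonymous.
Codon 4: ACA Thr / UGU Cys — nonsynonymous.
Codon 5: UCU Ser / UCU Ser — identical.
Codon 6: UCG Ser / UCA Ser — synonymous.
Codon 7: UAC Tyr / UAC Tyr — identical.
Nonsynonymous differences: 1.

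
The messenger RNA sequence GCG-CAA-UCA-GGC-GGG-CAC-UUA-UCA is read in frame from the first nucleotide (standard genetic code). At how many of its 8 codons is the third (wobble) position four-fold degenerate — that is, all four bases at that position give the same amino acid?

Codon 1 GCG (Ala): third position 4-fold.
Codon 2 CAA (Gln): third position 2-fold.
Codon 3 UCA (Ser): third position 4-fold.
Codon 4 GGC (Gly): third position 4-fold.
Codon 5 GGG (Gly): third position 4-fold.
Codon 6 CAC (His): third position 2-fold.
Codon 7 UUA (Leu): third position 2-fold.
Codon 8 UCA (Ser): third position 4-fold.
Four-fold degenerate third positions: 5.

5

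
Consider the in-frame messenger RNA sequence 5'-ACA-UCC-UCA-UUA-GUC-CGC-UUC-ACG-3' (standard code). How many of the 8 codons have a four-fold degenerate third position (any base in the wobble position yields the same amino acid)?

Codon 1 ACA (Thr): third position 4-fold.
Codon 2 UCC (Ser): third position 4-fold.
Codon 3 UCA (Ser): third position 4-fold.
Codon 4 UUA (Leu): third position 2-fold.
Codon 5 GUC (Val): third position 4-fold.
Codon 6 CGC (Arg): third position 4-fold.
Codon 7 UUC (Phe): third position 2-fold.
Codon 8 ACG (Thr): third position 4-fold.
Four-fold degenerate third positions: 6.

6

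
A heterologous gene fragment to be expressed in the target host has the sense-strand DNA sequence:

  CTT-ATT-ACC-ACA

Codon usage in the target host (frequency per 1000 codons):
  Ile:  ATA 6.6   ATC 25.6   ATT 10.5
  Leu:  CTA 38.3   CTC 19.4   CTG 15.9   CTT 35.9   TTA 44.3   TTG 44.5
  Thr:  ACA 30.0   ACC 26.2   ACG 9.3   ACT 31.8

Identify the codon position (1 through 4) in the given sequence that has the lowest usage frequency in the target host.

Codon 1 CTT (Leu): 35.9 per 1000.
Codon 2 ATT (Ile): 10.5 per 1000.
Codon 3 ACC (Thr): 26.2 per 1000.
Codon 4 ACA (Thr): 30.0 per 1000.
Lowest frequency is 10.5 at codon 2.

2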